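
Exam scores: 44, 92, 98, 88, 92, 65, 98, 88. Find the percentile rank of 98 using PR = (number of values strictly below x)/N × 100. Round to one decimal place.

75.0

N = 8.
Strictly below 98: 6. Equal to 98: 2.
PR = 6/8 × 100 = 75.0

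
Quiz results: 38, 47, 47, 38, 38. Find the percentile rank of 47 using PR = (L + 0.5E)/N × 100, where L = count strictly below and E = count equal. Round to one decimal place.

80.0

N = 5.
Strictly below 47: 3. Equal to 47: 2.
PR = (3 + 0.5·2)/5 × 100 = 80.0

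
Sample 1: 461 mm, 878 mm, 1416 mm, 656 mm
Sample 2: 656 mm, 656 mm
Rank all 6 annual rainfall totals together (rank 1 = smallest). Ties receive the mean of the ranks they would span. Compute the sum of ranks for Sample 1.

15

Sorted (ascending): 461, 656, 656, 656, 878, 1416
The 3 values of 656 occupy positions 2–4 → average rank 3.
Sample 1 values → pooled ranks: 461→1, 878→5, 1416→6, 656→3
Rank sum = 1 + 5 + 6 + 3 = 15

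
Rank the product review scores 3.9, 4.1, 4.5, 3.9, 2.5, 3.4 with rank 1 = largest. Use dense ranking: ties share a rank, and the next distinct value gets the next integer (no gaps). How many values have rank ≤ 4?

Sorted (descending): 4.5, 4.1, 3.9, 3.9, 3.4, 2.5
The 2 values of 3.9 share dense rank 3.
Remaining distinct values take the next consecutive integers.
Ranks ≤ 4: {1, 2, 3, 3, 4} → 5 values.

5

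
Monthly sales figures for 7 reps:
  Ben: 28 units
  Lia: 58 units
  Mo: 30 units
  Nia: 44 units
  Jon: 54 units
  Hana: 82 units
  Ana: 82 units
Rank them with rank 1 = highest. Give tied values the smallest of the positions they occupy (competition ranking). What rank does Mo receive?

Sorted (descending): 82, 82, 58, 54, 44, 30, 28
The 2 values of 82 occupy positions 1–2 → each gets rank 1.
Mo has value 30 units → rank 6.

6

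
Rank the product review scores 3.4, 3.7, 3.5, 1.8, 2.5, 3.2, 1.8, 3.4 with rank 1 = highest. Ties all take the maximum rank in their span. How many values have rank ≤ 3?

2

Sorted (descending): 3.7, 3.5, 3.4, 3.4, 3.2, 2.5, 1.8, 1.8
The 2 values of 3.4 occupy positions 3–4 → each gets rank 4.
The 2 values of 1.8 occupy positions 7–8 → each gets rank 8.
Ranks ≤ 3: {1, 2} → 2 values.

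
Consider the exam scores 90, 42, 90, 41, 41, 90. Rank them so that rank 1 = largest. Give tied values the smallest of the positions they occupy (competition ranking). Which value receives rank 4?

42

Sorted (descending): 90, 90, 90, 42, 41, 41
The 3 values of 90 occupy positions 1–3 → each gets rank 1.
The 2 values of 41 occupy positions 5–6 → each gets rank 5.
Rank 4 → value 42.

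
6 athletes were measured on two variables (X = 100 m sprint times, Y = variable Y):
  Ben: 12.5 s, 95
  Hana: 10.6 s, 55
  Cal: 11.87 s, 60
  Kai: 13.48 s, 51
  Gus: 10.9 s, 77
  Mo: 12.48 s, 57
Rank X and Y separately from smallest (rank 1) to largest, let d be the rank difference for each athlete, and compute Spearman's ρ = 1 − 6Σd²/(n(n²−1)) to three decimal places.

-0.086

Ranks of variable 1: 5, 1, 3, 6, 2, 4
Ranks of variable 2: 6, 2, 4, 1, 5, 3
d = r₁ − r₂: -1, -1, -1, 5, -3, 1
d²: 1, 1, 1, 25, 9, 1; Σd² = 38
ρ = 1 − 6·38/(6·35) = 1 − 228/210 = -0.086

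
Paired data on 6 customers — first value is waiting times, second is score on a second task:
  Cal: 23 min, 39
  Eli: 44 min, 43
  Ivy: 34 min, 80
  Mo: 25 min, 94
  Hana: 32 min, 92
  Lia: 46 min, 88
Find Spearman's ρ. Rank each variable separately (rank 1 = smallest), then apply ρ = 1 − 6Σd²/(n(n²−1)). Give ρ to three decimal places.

Ranks of variable 1: 1, 5, 4, 2, 3, 6
Ranks of variable 2: 1, 2, 3, 6, 5, 4
d = r₁ − r₂: 0, 3, 1, -4, -2, 2
d²: 0, 9, 1, 16, 4, 4; Σd² = 34
ρ = 1 − 6·34/(6·35) = 1 − 204/210 = 0.029

0.029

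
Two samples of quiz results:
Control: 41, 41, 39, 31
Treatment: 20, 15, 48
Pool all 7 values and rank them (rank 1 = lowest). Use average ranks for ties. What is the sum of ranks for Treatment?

10

Sorted (ascending): 15, 20, 31, 39, 41, 41, 48
The 2 values of 41 occupy positions 5–6 → average rank (5+6)/2 = 5.5.
Treatment values → pooled ranks: 20→2, 15→1, 48→7
Rank sum = 2 + 1 + 7 = 10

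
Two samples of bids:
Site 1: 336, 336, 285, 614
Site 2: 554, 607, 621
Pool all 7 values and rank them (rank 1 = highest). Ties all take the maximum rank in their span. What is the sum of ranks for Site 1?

21

Sorted (descending): 621, 614, 607, 554, 336, 336, 285
The 2 values of 336 occupy positions 5–6 → each gets rank 6.
Site 1 values → pooled ranks: 336→6, 336→6, 285→7, 614→2
Rank sum = 6 + 6 + 7 + 2 = 21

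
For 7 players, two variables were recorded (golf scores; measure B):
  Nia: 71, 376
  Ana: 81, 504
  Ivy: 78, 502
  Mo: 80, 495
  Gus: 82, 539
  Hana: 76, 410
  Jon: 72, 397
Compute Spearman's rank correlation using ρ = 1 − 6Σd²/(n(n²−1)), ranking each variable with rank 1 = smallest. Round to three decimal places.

0.964

Ranks of variable 1: 1, 6, 4, 5, 7, 3, 2
Ranks of variable 2: 1, 6, 5, 4, 7, 3, 2
d = r₁ − r₂: 0, 0, -1, 1, 0, 0, 0
d²: 0, 0, 1, 1, 0, 0, 0; Σd² = 2
ρ = 1 − 6·2/(7·48) = 1 − 12/336 = 0.964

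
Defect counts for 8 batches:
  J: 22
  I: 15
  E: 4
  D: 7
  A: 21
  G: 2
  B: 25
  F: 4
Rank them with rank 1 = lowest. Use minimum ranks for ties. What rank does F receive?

Sorted (ascending): 2, 4, 4, 7, 15, 21, 22, 25
The 2 values of 4 occupy positions 2–3 → each gets rank 2.
F has value 4 → rank 2.

2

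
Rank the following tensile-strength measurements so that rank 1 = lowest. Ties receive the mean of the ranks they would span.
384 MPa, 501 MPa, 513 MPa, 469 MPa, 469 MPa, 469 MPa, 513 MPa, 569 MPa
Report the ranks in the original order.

1, 5, 6.5, 3, 3, 3, 6.5, 8

Sorted (ascending): 384, 469, 469, 469, 501, 513, 513, 569
The 3 values of 469 occupy positions 2–4 → average rank 3.
The 2 values of 513 occupy positions 6–7 → average rank (6+7)/2 = 6.5.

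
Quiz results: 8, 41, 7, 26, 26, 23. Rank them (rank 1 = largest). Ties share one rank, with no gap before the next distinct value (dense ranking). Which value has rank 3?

23

Sorted (descending): 41, 26, 26, 23, 8, 7
The 2 values of 26 share dense rank 2.
Remaining distinct values take the next consecutive integers.
Rank 3 → value 23.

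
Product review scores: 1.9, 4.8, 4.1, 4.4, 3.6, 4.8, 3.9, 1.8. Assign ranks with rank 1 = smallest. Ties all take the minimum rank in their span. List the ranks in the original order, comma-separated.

Sorted (ascending): 1.8, 1.9, 3.6, 3.9, 4.1, 4.4, 4.8, 4.8
The 2 values of 4.8 occupy positions 7–8 → each gets rank 7.

2, 7, 5, 6, 3, 7, 4, 1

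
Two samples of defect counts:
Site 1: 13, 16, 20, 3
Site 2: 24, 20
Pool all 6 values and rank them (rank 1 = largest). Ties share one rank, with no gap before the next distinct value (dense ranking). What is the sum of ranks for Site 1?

14

Sorted (descending): 24, 20, 20, 16, 13, 3
The 2 values of 20 share dense rank 2.
Remaining distinct values take the next consecutive integers.
Site 1 values → pooled ranks: 13→4, 16→3, 20→2, 3→5
Rank sum = 4 + 3 + 2 + 5 = 14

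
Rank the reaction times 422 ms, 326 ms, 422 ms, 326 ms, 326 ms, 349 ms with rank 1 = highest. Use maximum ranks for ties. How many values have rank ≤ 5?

Sorted (descending): 422, 422, 349, 326, 326, 326
The 2 values of 422 occupy positions 1–2 → each gets rank 2.
The 3 values of 326 occupy positions 4–6 → each gets rank 6.
Ranks ≤ 5: {2, 2, 3} → 3 values.

3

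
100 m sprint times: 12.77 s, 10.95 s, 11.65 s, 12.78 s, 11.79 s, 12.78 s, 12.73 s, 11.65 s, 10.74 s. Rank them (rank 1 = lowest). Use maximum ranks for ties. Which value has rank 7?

Sorted (ascending): 10.74, 10.95, 11.65, 11.65, 11.79, 12.73, 12.77, 12.78, 12.78
The 2 values of 11.65 occupy positions 3–4 → each gets rank 4.
The 2 values of 12.78 occupy positions 8–9 → each gets rank 9.
Rank 7 → value 12.77.

12.77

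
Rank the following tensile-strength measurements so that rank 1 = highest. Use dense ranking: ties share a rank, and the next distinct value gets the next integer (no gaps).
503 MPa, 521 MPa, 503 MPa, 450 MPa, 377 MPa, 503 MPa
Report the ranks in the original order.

2, 1, 2, 3, 4, 2

Sorted (descending): 521, 503, 503, 503, 450, 377
The 3 values of 503 share dense rank 2.
Remaining distinct values take the next consecutive integers.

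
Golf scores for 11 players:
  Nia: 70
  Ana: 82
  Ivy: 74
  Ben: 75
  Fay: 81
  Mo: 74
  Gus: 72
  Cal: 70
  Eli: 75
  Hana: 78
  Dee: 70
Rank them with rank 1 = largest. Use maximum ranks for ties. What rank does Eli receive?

Sorted (descending): 82, 81, 78, 75, 75, 74, 74, 72, 70, 70, 70
The 2 values of 75 occupy positions 4–5 → each gets rank 5.
The 2 values of 74 occupy positions 6–7 → each gets rank 7.
The 3 values of 70 occupy positions 9–11 → each gets rank 11.
Eli has value 75 → rank 5.

5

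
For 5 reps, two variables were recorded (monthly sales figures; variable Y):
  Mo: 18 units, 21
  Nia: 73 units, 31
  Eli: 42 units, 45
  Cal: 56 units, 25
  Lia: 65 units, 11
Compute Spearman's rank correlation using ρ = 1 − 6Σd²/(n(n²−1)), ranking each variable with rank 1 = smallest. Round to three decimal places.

0.000

Ranks of variable 1: 1, 5, 2, 3, 4
Ranks of variable 2: 2, 4, 5, 3, 1
d = r₁ − r₂: -1, 1, -3, 0, 3
d²: 1, 1, 9, 0, 9; Σd² = 20
ρ = 1 − 6·20/(5·24) = 1 − 120/120 = 0.000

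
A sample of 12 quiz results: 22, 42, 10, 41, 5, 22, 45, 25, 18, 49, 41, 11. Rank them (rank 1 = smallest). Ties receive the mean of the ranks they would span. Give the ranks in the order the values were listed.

Sorted (ascending): 5, 10, 11, 18, 22, 22, 25, 41, 41, 42, 45, 49
The 2 values of 22 occupy positions 5–6 → average rank (5+6)/2 = 5.5.
The 2 values of 41 occupy positions 8–9 → average rank (8+9)/2 = 8.5.

5.5, 10, 2, 8.5, 1, 5.5, 11, 7, 4, 12, 8.5, 3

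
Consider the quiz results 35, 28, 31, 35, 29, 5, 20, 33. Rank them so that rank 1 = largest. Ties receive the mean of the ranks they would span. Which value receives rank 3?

Sorted (descending): 35, 35, 33, 31, 29, 28, 20, 5
The 2 values of 35 occupy positions 1–2 → average rank (1+2)/2 = 1.5.
Rank 3 → value 33.

33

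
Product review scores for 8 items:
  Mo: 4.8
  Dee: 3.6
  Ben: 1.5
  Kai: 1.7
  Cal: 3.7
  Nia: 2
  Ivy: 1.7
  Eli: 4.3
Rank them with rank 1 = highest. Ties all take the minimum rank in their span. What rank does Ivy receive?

6

Sorted (descending): 4.8, 4.3, 3.7, 3.6, 2, 1.7, 1.7, 1.5
The 2 values of 1.7 occupy positions 6–7 → each gets rank 6.
Ivy has value 1.7 → rank 6.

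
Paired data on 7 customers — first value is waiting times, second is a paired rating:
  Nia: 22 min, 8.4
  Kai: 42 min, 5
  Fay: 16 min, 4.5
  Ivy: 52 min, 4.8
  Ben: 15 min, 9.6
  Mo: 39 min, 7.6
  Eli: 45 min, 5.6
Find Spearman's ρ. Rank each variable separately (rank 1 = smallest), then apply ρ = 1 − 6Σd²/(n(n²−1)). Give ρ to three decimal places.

-0.429

Ranks of variable 1: 3, 5, 2, 7, 1, 4, 6
Ranks of variable 2: 6, 3, 1, 2, 7, 5, 4
d = r₁ − r₂: -3, 2, 1, 5, -6, -1, 2
d²: 9, 4, 1, 25, 36, 1, 4; Σd² = 80
ρ = 1 − 6·80/(7·48) = 1 − 480/336 = -0.429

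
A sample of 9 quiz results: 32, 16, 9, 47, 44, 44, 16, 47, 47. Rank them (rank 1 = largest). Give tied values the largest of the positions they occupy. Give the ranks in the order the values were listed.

6, 8, 9, 3, 5, 5, 8, 3, 3

Sorted (descending): 47, 47, 47, 44, 44, 32, 16, 16, 9
The 3 values of 47 occupy positions 1–3 → each gets rank 3.
The 2 values of 44 occupy positions 4–5 → each gets rank 5.
The 2 values of 16 occupy positions 7–8 → each gets rank 8.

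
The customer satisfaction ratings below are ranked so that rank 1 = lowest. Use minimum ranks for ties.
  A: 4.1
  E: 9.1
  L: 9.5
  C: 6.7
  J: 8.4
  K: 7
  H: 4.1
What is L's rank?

Sorted (ascending): 4.1, 4.1, 6.7, 7, 8.4, 9.1, 9.5
The 2 values of 4.1 occupy positions 1–2 → each gets rank 1.
L has value 9.5 → rank 7.

7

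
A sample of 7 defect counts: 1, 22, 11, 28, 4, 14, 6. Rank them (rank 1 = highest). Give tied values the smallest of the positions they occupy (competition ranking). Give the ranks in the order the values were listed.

Sorted (descending): 28, 22, 14, 11, 6, 4, 1
No ties — each value takes its position as its rank.

7, 2, 4, 1, 6, 3, 5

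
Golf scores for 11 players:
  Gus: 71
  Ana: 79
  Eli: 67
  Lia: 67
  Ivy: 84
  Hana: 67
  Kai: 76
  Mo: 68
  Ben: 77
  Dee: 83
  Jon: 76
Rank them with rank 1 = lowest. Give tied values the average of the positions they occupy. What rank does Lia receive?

Sorted (ascending): 67, 67, 67, 68, 71, 76, 76, 77, 79, 83, 84
The 3 values of 67 occupy positions 1–3 → average rank 2.
The 2 values of 76 occupy positions 6–7 → average rank (6+7)/2 = 6.5.
Lia has value 67 → rank 2.

2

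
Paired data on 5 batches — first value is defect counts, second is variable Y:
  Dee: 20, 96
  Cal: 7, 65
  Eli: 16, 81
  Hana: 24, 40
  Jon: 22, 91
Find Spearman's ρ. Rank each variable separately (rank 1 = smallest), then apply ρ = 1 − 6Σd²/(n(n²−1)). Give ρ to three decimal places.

-0.100

Ranks of variable 1: 3, 1, 2, 5, 4
Ranks of variable 2: 5, 2, 3, 1, 4
d = r₁ − r₂: -2, -1, -1, 4, 0
d²: 4, 1, 1, 16, 0; Σd² = 22
ρ = 1 − 6·22/(5·24) = 1 − 132/120 = -0.100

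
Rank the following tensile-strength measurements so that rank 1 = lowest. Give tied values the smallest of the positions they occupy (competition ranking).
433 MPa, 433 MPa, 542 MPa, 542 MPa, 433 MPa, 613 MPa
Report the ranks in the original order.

Sorted (ascending): 433, 433, 433, 542, 542, 613
The 3 values of 433 occupy positions 1–3 → each gets rank 1.
The 2 values of 542 occupy positions 4–5 → each gets rank 4.

1, 1, 4, 4, 1, 6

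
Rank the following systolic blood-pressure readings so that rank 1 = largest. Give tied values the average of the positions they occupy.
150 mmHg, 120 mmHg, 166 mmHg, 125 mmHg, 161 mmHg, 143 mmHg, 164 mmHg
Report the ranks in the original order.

Sorted (descending): 166, 164, 161, 150, 143, 125, 120
No ties — each value takes its position as its rank.

4, 7, 1, 6, 3, 5, 2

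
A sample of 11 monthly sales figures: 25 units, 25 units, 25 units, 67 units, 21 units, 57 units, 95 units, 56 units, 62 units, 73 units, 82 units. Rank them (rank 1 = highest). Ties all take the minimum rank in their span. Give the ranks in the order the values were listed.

8, 8, 8, 4, 11, 6, 1, 7, 5, 3, 2

Sorted (descending): 95, 82, 73, 67, 62, 57, 56, 25, 25, 25, 21
The 3 values of 25 occupy positions 8–10 → each gets rank 8.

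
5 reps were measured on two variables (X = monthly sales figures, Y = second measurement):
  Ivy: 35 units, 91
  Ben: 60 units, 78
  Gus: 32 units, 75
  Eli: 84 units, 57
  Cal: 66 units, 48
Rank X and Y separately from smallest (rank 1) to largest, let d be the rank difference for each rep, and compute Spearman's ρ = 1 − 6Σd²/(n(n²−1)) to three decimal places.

Ranks of variable 1: 2, 3, 1, 5, 4
Ranks of variable 2: 5, 4, 3, 2, 1
d = r₁ − r₂: -3, -1, -2, 3, 3
d²: 9, 1, 4, 9, 9; Σd² = 32
ρ = 1 − 6·32/(5·24) = 1 − 192/120 = -0.600

-0.600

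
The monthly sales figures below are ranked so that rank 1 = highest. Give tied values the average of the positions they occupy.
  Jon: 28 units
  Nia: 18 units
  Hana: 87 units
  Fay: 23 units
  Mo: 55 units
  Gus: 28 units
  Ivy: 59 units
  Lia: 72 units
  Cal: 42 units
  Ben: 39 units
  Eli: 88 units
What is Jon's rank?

Sorted (descending): 88, 87, 72, 59, 55, 42, 39, 28, 28, 23, 18
The 2 values of 28 occupy positions 8–9 → average rank (8+9)/2 = 8.5.
Jon has value 28 units → rank 8.5.

8.5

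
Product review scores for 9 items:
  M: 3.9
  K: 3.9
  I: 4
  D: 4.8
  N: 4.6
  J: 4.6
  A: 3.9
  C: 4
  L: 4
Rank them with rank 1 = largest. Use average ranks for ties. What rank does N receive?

2.5

Sorted (descending): 4.8, 4.6, 4.6, 4, 4, 4, 3.9, 3.9, 3.9
The 2 values of 4.6 occupy positions 2–3 → average rank (2+3)/2 = 2.5.
The 3 values of 4 occupy positions 4–6 → average rank 5.
The 3 values of 3.9 occupy positions 7–9 → average rank 8.
N has value 4.6 → rank 2.5.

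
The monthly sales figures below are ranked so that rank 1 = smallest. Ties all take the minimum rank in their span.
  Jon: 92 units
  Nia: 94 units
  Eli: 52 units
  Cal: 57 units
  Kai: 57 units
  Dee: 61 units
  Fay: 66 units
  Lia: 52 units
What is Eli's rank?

Sorted (ascending): 52, 52, 57, 57, 61, 66, 92, 94
The 2 values of 52 occupy positions 1–2 → each gets rank 1.
The 2 values of 57 occupy positions 3–4 → each gets rank 3.
Eli has value 52 units → rank 1.

1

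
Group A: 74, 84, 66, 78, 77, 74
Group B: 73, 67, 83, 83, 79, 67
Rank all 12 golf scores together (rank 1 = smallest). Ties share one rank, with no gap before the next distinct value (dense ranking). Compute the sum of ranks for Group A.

29

Sorted (ascending): 66, 67, 67, 73, 74, 74, 77, 78, 79, 83, 83, 84
The 2 values of 67 share dense rank 2.
The 2 values of 74 share dense rank 4.
The 2 values of 83 share dense rank 8.
Remaining distinct values take the next consecutive integers.
Group A values → pooled ranks: 74→4, 84→9, 66→1, 78→6, 77→5, 74→4
Rank sum = 4 + 9 + 1 + 6 + 5 + 4 = 29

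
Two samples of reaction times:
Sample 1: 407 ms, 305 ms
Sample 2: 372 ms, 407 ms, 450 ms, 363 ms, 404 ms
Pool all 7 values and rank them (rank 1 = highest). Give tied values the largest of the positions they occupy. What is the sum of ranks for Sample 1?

Sorted (descending): 450, 407, 407, 404, 372, 363, 305
The 2 values of 407 occupy positions 2–3 → each gets rank 3.
Sample 1 values → pooled ranks: 407→3, 305→7
Rank sum = 3 + 7 = 10

10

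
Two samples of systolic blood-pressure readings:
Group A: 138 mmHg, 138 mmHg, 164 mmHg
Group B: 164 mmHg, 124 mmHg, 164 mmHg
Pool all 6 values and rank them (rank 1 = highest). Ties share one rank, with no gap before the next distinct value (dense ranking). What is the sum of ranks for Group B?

Sorted (descending): 164, 164, 164, 138, 138, 124
The 3 values of 164 share dense rank 1.
The 2 values of 138 share dense rank 2.
Remaining distinct values take the next consecutive integers.
Group B values → pooled ranks: 164→1, 124→3, 164→1
Rank sum = 1 + 3 + 1 = 5

5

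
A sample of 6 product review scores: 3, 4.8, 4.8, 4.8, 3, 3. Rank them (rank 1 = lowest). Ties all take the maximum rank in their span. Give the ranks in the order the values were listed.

Sorted (ascending): 3, 3, 3, 4.8, 4.8, 4.8
The 3 values of 3 occupy positions 1–3 → each gets rank 3.
The 3 values of 4.8 occupy positions 4–6 → each gets rank 6.

3, 6, 6, 6, 3, 3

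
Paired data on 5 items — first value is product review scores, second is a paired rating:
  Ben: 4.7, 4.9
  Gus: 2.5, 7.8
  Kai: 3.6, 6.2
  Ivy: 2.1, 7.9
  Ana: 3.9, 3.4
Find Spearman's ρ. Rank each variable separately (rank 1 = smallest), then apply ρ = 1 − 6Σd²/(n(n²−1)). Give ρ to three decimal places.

Ranks of variable 1: 5, 2, 3, 1, 4
Ranks of variable 2: 2, 4, 3, 5, 1
d = r₁ − r₂: 3, -2, 0, -4, 3
d²: 9, 4, 0, 16, 9; Σd² = 38
ρ = 1 − 6·38/(5·24) = 1 − 228/120 = -0.900

-0.900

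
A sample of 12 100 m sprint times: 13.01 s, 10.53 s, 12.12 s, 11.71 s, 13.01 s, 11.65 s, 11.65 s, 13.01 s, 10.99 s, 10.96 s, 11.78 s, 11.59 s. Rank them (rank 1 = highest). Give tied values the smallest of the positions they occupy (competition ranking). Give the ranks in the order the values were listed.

1, 12, 4, 6, 1, 7, 7, 1, 10, 11, 5, 9

Sorted (descending): 13.01, 13.01, 13.01, 12.12, 11.78, 11.71, 11.65, 11.65, 11.59, 10.99, 10.96, 10.53
The 3 values of 13.01 occupy positions 1–3 → each gets rank 1.
The 2 values of 11.65 occupy positions 7–8 → each gets rank 7.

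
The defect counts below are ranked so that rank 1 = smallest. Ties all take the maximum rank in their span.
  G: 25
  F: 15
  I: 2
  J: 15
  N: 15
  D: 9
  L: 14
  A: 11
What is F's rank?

7

Sorted (ascending): 2, 9, 11, 14, 15, 15, 15, 25
The 3 values of 15 occupy positions 5–7 → each gets rank 7.
F has value 15 → rank 7.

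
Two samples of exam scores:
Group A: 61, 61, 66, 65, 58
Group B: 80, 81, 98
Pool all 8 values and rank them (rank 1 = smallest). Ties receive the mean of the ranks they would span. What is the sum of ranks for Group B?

21

Sorted (ascending): 58, 61, 61, 65, 66, 80, 81, 98
The 2 values of 61 occupy positions 2–3 → average rank (2+3)/2 = 2.5.
Group B values → pooled ranks: 80→6, 81→7, 98→8
Rank sum = 6 + 7 + 8 = 21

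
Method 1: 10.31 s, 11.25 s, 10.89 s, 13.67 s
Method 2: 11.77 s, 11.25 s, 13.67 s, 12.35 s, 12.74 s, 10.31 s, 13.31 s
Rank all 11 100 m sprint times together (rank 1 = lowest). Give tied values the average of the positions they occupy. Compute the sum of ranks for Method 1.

Sorted (ascending): 10.31, 10.31, 10.89, 11.25, 11.25, 11.77, 12.35, 12.74, 13.31, 13.67, 13.67
The 2 values of 10.31 occupy positions 1–2 → average rank (1+2)/2 = 1.5.
The 2 values of 11.25 occupy positions 4–5 → average rank (4+5)/2 = 4.5.
The 2 values of 13.67 occupy positions 10–11 → average rank (10+11)/2 = 10.5.
Method 1 values → pooled ranks: 10.31→1.5, 11.25→4.5, 10.89→3, 13.67→10.5
Rank sum = 1.5 + 4.5 + 3 + 10.5 = 19.5

19.5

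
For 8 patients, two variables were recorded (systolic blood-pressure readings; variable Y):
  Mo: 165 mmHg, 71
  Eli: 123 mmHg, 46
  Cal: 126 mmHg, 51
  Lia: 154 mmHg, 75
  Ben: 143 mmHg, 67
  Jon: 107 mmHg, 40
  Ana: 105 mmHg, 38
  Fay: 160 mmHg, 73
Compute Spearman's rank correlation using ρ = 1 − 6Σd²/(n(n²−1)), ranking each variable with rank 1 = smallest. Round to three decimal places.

Ranks of variable 1: 8, 3, 4, 6, 5, 2, 1, 7
Ranks of variable 2: 6, 3, 4, 8, 5, 2, 1, 7
d = r₁ − r₂: 2, 0, 0, -2, 0, 0, 0, 0
d²: 4, 0, 0, 4, 0, 0, 0, 0; Σd² = 8
ρ = 1 − 6·8/(8·63) = 1 − 48/504 = 0.905

0.905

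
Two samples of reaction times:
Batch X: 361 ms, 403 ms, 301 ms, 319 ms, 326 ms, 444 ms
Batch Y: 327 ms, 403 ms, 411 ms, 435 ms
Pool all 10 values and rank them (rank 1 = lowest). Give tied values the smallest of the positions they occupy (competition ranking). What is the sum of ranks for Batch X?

27

Sorted (ascending): 301, 319, 326, 327, 361, 403, 403, 411, 435, 444
The 2 values of 403 occupy positions 6–7 → each gets rank 6.
Batch X values → pooled ranks: 361→5, 403→6, 301→1, 319→2, 326→3, 444→10
Rank sum = 5 + 6 + 1 + 2 + 3 + 10 = 27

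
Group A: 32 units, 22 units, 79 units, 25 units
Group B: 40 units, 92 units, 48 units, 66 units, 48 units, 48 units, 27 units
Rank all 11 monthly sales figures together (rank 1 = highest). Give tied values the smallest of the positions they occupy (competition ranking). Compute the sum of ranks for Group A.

31

Sorted (descending): 92, 79, 66, 48, 48, 48, 40, 32, 27, 25, 22
The 3 values of 48 occupy positions 4–6 → each gets rank 4.
Group A values → pooled ranks: 32→8, 22→11, 79→2, 25→10
Rank sum = 8 + 11 + 2 + 10 = 31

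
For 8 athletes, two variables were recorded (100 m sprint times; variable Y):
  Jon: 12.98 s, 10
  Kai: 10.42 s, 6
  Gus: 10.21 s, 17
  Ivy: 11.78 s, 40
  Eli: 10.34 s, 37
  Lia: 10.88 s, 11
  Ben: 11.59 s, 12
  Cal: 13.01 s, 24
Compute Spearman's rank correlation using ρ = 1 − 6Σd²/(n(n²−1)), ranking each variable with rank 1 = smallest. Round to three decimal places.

0.048

Ranks of variable 1: 7, 3, 1, 6, 2, 4, 5, 8
Ranks of variable 2: 2, 1, 5, 8, 7, 3, 4, 6
d = r₁ − r₂: 5, 2, -4, -2, -5, 1, 1, 2
d²: 25, 4, 16, 4, 25, 1, 1, 4; Σd² = 80
ρ = 1 − 6·80/(8·63) = 1 − 480/504 = 0.048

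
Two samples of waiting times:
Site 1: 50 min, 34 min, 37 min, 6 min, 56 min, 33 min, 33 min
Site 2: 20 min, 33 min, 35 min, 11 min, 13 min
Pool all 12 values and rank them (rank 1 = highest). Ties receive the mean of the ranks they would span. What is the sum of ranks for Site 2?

Sorted (descending): 56, 50, 37, 35, 34, 33, 33, 33, 20, 13, 11, 6
The 3 values of 33 occupy positions 6–8 → average rank 7.
Site 2 values → pooled ranks: 20→9, 33→7, 35→4, 11→11, 13→10
Rank sum = 9 + 7 + 4 + 11 + 10 = 41

41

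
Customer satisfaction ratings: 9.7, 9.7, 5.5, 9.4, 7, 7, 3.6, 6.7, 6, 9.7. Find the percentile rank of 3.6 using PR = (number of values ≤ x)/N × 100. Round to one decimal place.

N = 10.
Strictly below 3.6: 0. Equal to 3.6: 1.
PR = 1/10 × 100 = 10.0

10.0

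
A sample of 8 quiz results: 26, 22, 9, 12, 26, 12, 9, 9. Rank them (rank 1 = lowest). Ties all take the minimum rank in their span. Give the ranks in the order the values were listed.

Sorted (ascending): 9, 9, 9, 12, 12, 22, 26, 26
The 3 values of 9 occupy positions 1–3 → each gets rank 1.
The 2 values of 12 occupy positions 4–5 → each gets rank 4.
The 2 values of 26 occupy positions 7–8 → each gets rank 7.

7, 6, 1, 4, 7, 4, 1, 1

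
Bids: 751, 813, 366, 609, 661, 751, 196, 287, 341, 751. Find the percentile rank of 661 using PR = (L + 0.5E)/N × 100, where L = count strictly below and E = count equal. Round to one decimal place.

N = 10.
Strictly below 661: 5. Equal to 661: 1.
PR = (5 + 0.5·1)/10 × 100 = 55.0

55.0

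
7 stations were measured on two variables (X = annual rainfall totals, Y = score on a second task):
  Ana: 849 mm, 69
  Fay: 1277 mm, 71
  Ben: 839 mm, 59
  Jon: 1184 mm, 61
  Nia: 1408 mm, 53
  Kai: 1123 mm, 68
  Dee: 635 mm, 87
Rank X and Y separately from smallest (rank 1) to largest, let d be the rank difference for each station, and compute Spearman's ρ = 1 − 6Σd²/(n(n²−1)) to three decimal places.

-0.429

Ranks of variable 1: 3, 6, 2, 5, 7, 4, 1
Ranks of variable 2: 5, 6, 2, 3, 1, 4, 7
d = r₁ − r₂: -2, 0, 0, 2, 6, 0, -6
d²: 4, 0, 0, 4, 36, 0, 36; Σd² = 80
ρ = 1 − 6·80/(7·48) = 1 − 480/336 = -0.429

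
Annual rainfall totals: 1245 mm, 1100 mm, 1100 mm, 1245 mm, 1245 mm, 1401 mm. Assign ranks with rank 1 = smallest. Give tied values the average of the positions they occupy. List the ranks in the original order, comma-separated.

4, 1.5, 1.5, 4, 4, 6

Sorted (ascending): 1100, 1100, 1245, 1245, 1245, 1401
The 2 values of 1100 occupy positions 1–2 → average rank (1+2)/2 = 1.5.
The 3 values of 1245 occupy positions 3–5 → average rank 4.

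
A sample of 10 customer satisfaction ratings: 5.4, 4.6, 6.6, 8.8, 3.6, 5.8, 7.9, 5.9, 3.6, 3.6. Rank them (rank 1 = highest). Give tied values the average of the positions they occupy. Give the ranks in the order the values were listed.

Sorted (descending): 8.8, 7.9, 6.6, 5.9, 5.8, 5.4, 4.6, 3.6, 3.6, 3.6
The 3 values of 3.6 occupy positions 8–10 → average rank 9.

6, 7, 3, 1, 9, 5, 2, 4, 9, 9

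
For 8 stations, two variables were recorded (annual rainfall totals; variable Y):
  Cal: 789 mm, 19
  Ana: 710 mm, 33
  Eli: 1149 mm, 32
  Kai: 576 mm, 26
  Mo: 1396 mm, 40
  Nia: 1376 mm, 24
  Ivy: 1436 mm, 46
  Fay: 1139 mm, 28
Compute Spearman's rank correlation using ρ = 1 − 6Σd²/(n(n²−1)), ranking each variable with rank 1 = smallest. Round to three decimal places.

0.524

Ranks of variable 1: 3, 2, 5, 1, 7, 6, 8, 4
Ranks of variable 2: 1, 6, 5, 3, 7, 2, 8, 4
d = r₁ − r₂: 2, -4, 0, -2, 0, 4, 0, 0
d²: 4, 16, 0, 4, 0, 16, 0, 0; Σd² = 40
ρ = 1 − 6·40/(8·63) = 1 − 240/504 = 0.524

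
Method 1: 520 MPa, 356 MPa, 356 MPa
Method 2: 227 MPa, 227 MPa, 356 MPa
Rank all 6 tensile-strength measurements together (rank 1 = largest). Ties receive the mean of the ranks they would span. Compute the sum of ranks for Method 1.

7

Sorted (descending): 520, 356, 356, 356, 227, 227
The 3 values of 356 occupy positions 2–4 → average rank 3.
The 2 values of 227 occupy positions 5–6 → average rank (5+6)/2 = 5.5.
Method 1 values → pooled ranks: 520→1, 356→3, 356→3
Rank sum = 1 + 3 + 3 = 7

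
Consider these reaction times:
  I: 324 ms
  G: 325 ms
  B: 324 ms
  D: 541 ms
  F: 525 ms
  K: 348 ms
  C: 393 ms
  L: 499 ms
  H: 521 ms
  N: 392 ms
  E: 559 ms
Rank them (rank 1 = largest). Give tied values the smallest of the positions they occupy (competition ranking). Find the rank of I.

Sorted (descending): 559, 541, 525, 521, 499, 393, 392, 348, 325, 324, 324
The 2 values of 324 occupy positions 10–11 → each gets rank 10.
I has value 324 ms → rank 10.

10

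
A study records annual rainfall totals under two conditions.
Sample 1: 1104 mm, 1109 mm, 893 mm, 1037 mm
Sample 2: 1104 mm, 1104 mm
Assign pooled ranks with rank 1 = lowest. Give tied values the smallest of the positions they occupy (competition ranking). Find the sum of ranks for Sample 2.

6

Sorted (ascending): 893, 1037, 1104, 1104, 1104, 1109
The 3 values of 1104 occupy positions 3–5 → each gets rank 3.
Sample 2 values → pooled ranks: 1104→3, 1104→3
Rank sum = 3 + 3 = 6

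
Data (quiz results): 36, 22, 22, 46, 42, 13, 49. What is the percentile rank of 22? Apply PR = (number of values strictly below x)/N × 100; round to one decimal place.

N = 7.
Strictly below 22: 1. Equal to 22: 2.
PR = 1/7 × 100 = 14.3

14.3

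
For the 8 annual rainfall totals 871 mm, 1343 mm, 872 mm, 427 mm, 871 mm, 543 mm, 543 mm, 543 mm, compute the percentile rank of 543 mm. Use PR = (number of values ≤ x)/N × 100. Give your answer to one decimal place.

50.0

N = 8.
Strictly below 543: 1. Equal to 543: 3.
PR = 4/8 × 100 = 50.0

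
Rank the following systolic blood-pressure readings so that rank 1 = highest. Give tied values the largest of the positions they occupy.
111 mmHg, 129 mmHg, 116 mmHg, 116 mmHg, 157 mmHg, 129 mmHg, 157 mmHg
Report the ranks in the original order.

7, 4, 6, 6, 2, 4, 2

Sorted (descending): 157, 157, 129, 129, 116, 116, 111
The 2 values of 157 occupy positions 1–2 → each gets rank 2.
The 2 values of 129 occupy positions 3–4 → each gets rank 4.
The 2 values of 116 occupy positions 5–6 → each gets rank 6.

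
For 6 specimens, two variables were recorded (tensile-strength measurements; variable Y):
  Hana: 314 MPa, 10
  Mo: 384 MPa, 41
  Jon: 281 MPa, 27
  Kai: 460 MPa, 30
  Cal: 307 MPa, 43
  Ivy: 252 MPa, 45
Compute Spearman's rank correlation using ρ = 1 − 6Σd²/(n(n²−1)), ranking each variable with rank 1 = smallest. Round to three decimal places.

Ranks of variable 1: 4, 5, 2, 6, 3, 1
Ranks of variable 2: 1, 4, 2, 3, 5, 6
d = r₁ − r₂: 3, 1, 0, 3, -2, -5
d²: 9, 1, 0, 9, 4, 25; Σd² = 48
ρ = 1 − 6·48/(6·35) = 1 − 288/210 = -0.371

-0.371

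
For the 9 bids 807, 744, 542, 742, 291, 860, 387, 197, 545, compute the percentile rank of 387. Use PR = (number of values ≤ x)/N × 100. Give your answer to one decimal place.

33.3

N = 9.
Strictly below 387: 2. Equal to 387: 1.
PR = 3/9 × 100 = 33.3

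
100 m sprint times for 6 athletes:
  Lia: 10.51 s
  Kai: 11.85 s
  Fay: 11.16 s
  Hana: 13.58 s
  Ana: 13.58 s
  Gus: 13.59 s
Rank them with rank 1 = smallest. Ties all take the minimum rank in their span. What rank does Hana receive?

4

Sorted (ascending): 10.51, 11.16, 11.85, 13.58, 13.58, 13.59
The 2 values of 13.58 occupy positions 4–5 → each gets rank 4.
Hana has value 13.58 s → rank 4.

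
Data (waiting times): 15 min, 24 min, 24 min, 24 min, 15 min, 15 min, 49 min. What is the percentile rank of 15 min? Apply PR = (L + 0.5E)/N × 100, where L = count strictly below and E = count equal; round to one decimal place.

N = 7.
Strictly below 15: 0. Equal to 15: 3.
PR = (0 + 0.5·3)/7 × 100 = 21.4

21.4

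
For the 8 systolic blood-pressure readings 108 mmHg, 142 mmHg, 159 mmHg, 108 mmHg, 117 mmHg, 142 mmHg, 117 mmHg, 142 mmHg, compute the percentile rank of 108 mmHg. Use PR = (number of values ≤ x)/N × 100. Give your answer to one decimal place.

N = 8.
Strictly below 108: 0. Equal to 108: 2.
PR = 2/8 × 100 = 25.0

25.0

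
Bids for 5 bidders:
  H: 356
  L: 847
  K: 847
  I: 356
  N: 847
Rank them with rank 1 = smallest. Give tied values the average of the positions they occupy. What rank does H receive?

1.5

Sorted (ascending): 356, 356, 847, 847, 847
The 2 values of 356 occupy positions 1–2 → average rank (1+2)/2 = 1.5.
The 3 values of 847 occupy positions 3–5 → average rank 4.
H has value 356 → rank 1.5.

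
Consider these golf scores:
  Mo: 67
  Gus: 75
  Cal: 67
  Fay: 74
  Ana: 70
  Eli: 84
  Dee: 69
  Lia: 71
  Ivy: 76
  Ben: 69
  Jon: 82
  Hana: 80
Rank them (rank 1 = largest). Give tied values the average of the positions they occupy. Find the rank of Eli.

1

Sorted (descending): 84, 82, 80, 76, 75, 74, 71, 70, 69, 69, 67, 67
The 2 values of 69 occupy positions 9–10 → average rank (9+10)/2 = 9.5.
The 2 values of 67 occupy positions 11–12 → average rank (11+12)/2 = 11.5.
Eli has value 84 → rank 1.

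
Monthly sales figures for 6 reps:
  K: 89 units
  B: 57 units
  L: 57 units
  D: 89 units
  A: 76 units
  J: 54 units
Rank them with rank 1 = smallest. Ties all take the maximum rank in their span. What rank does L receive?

3

Sorted (ascending): 54, 57, 57, 76, 89, 89
The 2 values of 57 occupy positions 2–3 → each gets rank 3.
The 2 values of 89 occupy positions 5–6 → each gets rank 6.
L has value 57 units → rank 3.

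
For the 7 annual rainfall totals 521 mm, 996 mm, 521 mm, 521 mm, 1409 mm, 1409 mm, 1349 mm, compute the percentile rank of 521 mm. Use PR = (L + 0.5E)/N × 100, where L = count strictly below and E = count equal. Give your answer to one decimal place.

N = 7.
Strictly below 521: 0. Equal to 521: 3.
PR = (0 + 0.5·3)/7 × 100 = 21.4

21.4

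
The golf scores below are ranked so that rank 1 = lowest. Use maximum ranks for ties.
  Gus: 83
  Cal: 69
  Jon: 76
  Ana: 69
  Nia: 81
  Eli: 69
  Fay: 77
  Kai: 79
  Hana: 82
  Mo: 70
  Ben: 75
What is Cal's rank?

3

Sorted (ascending): 69, 69, 69, 70, 75, 76, 77, 79, 81, 82, 83
The 3 values of 69 occupy positions 1–3 → each gets rank 3.
Cal has value 69 → rank 3.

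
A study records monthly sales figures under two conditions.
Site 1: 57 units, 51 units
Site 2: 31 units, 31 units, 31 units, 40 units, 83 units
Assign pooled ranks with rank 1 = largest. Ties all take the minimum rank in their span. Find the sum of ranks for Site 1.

Sorted (descending): 83, 57, 51, 40, 31, 31, 31
The 3 values of 31 occupy positions 5–7 → each gets rank 5.
Site 1 values → pooled ranks: 57→2, 51→3
Rank sum = 2 + 3 = 5

5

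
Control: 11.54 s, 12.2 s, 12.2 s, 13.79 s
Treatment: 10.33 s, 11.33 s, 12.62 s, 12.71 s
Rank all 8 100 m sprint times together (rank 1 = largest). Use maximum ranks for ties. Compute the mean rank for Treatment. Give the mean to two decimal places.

5.00

Sorted (descending): 13.79, 12.71, 12.62, 12.2, 12.2, 11.54, 11.33, 10.33
The 2 values of 12.2 occupy positions 4–5 → each gets rank 5.
Treatment values → pooled ranks: 10.33→8, 11.33→7, 12.62→3, 12.71→2
Mean rank = (8 + 7 + 3 + 2) / 4 = 5.00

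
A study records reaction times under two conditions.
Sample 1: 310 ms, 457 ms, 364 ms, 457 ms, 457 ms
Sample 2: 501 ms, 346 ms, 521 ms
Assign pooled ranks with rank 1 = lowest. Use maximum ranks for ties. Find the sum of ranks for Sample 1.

22

Sorted (ascending): 310, 346, 364, 457, 457, 457, 501, 521
The 3 values of 457 occupy positions 4–6 → each gets rank 6.
Sample 1 values → pooled ranks: 310→1, 457→6, 364→3, 457→6, 457→6
Rank sum = 1 + 6 + 3 + 6 + 6 = 22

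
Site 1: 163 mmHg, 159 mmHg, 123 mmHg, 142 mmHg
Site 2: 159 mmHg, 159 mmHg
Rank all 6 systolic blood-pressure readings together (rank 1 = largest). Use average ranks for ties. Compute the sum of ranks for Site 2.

Sorted (descending): 163, 159, 159, 159, 142, 123
The 3 values of 159 occupy positions 2–4 → average rank 3.
Site 2 values → pooled ranks: 159→3, 159→3
Rank sum = 3 + 3 = 6

6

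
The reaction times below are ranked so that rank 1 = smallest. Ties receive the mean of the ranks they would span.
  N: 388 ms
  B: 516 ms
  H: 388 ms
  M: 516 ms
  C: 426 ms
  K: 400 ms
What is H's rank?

1.5

Sorted (ascending): 388, 388, 400, 426, 516, 516
The 2 values of 388 occupy positions 1–2 → average rank (1+2)/2 = 1.5.
The 2 values of 516 occupy positions 5–6 → average rank (5+6)/2 = 5.5.
H has value 388 ms → rank 1.5.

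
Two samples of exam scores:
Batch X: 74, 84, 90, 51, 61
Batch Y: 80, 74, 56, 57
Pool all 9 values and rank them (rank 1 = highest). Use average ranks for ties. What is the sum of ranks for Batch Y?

22.5

Sorted (descending): 90, 84, 80, 74, 74, 61, 57, 56, 51
The 2 values of 74 occupy positions 4–5 → average rank (4+5)/2 = 4.5.
Batch Y values → pooled ranks: 80→3, 74→4.5, 56→8, 57→7
Rank sum = 3 + 4.5 + 8 + 7 = 22.5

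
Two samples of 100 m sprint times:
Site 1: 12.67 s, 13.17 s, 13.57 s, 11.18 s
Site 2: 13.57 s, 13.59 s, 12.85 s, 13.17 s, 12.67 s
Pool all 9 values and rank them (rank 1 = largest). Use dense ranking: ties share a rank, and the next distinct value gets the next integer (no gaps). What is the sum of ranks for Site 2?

15

Sorted (descending): 13.59, 13.57, 13.57, 13.17, 13.17, 12.85, 12.67, 12.67, 11.18
The 2 values of 13.57 share dense rank 2.
The 2 values of 13.17 share dense rank 3.
The 2 values of 12.67 share dense rank 5.
Remaining distinct values take the next consecutive integers.
Site 2 values → pooled ranks: 13.57→2, 13.59→1, 12.85→4, 13.17→3, 12.67→5
Rank sum = 2 + 1 + 4 + 3 + 5 = 15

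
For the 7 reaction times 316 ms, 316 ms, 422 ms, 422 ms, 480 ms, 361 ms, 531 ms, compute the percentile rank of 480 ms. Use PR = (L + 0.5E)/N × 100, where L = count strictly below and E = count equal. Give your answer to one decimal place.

N = 7.
Strictly below 480: 5. Equal to 480: 1.
PR = (5 + 0.5·1)/7 × 100 = 78.6

78.6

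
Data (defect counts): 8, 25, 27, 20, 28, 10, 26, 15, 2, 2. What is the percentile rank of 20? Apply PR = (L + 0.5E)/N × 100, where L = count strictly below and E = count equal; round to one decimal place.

N = 10.
Strictly below 20: 5. Equal to 20: 1.
PR = (5 + 0.5·1)/10 × 100 = 55.0

55.0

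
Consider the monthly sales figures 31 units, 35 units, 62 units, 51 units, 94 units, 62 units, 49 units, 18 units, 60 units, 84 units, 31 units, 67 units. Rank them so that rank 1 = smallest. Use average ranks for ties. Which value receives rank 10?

Sorted (ascending): 18, 31, 31, 35, 49, 51, 60, 62, 62, 67, 84, 94
The 2 values of 31 occupy positions 2–3 → average rank (2+3)/2 = 2.5.
The 2 values of 62 occupy positions 8–9 → average rank (8+9)/2 = 8.5.
Rank 10 → value 67.

67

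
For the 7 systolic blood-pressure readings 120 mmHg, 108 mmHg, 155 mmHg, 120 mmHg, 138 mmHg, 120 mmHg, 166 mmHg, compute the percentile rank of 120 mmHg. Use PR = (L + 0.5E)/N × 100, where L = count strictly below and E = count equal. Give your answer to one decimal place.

N = 7.
Strictly below 120: 1. Equal to 120: 3.
PR = (1 + 0.5·3)/7 × 100 = 35.7

35.7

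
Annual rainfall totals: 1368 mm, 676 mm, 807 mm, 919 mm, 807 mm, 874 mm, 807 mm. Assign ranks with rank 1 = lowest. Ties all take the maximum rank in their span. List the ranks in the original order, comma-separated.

7, 1, 4, 6, 4, 5, 4

Sorted (ascending): 676, 807, 807, 807, 874, 919, 1368
The 3 values of 807 occupy positions 2–4 → each gets rank 4.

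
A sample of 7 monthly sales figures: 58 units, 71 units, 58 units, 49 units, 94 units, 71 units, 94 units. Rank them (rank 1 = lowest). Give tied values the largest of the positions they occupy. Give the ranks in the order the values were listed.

Sorted (ascending): 49, 58, 58, 71, 71, 94, 94
The 2 values of 58 occupy positions 2–3 → each gets rank 3.
The 2 values of 71 occupy positions 4–5 → each gets rank 5.
The 2 values of 94 occupy positions 6–7 → each gets rank 7.

3, 5, 3, 1, 7, 5, 7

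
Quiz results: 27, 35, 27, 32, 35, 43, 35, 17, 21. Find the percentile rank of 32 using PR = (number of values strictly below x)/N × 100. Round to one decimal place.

N = 9.
Strictly below 32: 4. Equal to 32: 1.
PR = 4/9 × 100 = 44.4

44.4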